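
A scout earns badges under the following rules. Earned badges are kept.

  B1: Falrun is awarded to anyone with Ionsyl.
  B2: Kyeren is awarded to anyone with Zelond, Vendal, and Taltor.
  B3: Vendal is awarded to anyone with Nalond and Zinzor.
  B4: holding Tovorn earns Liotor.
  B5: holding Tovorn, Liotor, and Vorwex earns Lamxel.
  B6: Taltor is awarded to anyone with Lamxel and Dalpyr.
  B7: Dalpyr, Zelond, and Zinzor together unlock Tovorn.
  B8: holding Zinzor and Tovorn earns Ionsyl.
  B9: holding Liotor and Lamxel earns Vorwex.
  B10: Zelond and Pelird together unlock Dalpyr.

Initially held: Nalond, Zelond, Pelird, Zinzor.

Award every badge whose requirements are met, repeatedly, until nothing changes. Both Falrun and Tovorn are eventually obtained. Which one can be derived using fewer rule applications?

Tovorn

Tovorn: With Zelond and Pelird, Dalpyr is earned (B10). With Dalpyr, Zelond, and Zinzor, Tovorn is earned (B7). [2 rule applications]
Falrun: With Zelond and Pelird, Dalpyr is earned (B10). With Dalpyr, Zelond, and Zinzor, Tovorn is earned (B7). With Zinzor and Tovorn, Ionsyl is earned (B8). With Ionsyl, Falrun is earned (B1). [4 rule applications]
Tovorn needs fewer.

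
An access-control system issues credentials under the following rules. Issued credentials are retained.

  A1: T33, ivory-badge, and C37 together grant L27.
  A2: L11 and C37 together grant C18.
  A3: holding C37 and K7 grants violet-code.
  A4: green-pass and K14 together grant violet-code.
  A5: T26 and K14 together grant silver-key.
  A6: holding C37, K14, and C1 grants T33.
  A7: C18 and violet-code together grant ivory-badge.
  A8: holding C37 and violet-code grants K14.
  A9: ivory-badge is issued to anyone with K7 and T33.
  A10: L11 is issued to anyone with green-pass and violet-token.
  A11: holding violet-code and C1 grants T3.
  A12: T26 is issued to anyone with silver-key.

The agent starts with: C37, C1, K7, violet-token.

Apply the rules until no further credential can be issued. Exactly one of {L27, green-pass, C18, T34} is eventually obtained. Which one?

Holding C37 and K7 grants violet-code (A3).
Holding C37 and violet-code grants K14 (A8).
Holding C37, K14, and C1 grants T33 (A6).
Holding K7 and T33 grants ivory-badge (A9).
Holding T33, ivory-badge, and C37 grants L27 (A1).
No rule produces T34, and it is not given. C18 would need L11 and C37 (A2), but L11 is never granted. No rule produces green-pass, and it is not given.

L27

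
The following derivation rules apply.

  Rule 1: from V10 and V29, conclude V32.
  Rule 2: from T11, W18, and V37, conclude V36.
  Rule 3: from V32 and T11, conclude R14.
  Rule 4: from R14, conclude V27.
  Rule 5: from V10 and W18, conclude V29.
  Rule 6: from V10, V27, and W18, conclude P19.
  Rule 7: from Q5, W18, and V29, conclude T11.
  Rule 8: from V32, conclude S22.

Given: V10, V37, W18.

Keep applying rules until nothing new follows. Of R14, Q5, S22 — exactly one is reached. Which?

V10 and W18 hold, so V29 follows (Rule 5).
From V10 and V29, Rule 1 gives V32.
V32 holds, so S22 follows (Rule 8).
No rule produces Q5, and it is not given. R14 would need V32 and T11 (Rule 3), but T11 is never established.

S22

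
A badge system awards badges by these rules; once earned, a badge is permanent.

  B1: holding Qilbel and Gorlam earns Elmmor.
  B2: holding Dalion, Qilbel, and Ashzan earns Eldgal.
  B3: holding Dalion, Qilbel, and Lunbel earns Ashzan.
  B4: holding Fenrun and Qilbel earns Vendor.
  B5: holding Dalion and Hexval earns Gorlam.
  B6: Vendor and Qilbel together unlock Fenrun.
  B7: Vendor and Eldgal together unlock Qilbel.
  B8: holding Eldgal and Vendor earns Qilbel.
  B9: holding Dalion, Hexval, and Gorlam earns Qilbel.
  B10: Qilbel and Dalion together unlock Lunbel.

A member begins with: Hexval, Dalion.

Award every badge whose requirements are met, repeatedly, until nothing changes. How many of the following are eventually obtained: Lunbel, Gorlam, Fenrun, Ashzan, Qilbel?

With Dalion and Hexval, Gorlam is earned (B5).
With Dalion, Hexval, and Gorlam, Qilbel is earned (B9).
With Qilbel and Dalion, Lunbel is earned (B10).
With Dalion, Qilbel, and Lunbel, Ashzan is earned (B3).
Lunbel: reached.
Gorlam: reached.
Fenrun would need Vendor and Qilbel (B6), but Vendor is never earned.
Ashzan: reached.
Qilbel: reached.
Reached: Lunbel, Gorlam, Ashzan, and Qilbel — 4 of the 5.

4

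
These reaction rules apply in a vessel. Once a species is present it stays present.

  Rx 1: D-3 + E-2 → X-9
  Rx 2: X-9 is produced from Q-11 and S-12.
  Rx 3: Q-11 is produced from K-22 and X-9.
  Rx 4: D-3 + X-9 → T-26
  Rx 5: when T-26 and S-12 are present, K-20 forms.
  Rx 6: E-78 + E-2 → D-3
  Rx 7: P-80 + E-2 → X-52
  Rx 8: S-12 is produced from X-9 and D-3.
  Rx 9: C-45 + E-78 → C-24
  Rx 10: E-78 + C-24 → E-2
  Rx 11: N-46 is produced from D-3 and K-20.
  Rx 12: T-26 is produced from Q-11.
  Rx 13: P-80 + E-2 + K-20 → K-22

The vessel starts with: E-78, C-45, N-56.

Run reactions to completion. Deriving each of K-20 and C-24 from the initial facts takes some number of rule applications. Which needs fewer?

C-24: C-45 and E-78 present → C-24 forms (Rx 9). [1 rule application]
K-20: C-45 and E-78 present → C-24 forms (Rx 9). E-78 and C-24 present → E-2 forms (Rx 10). E-78 and E-2 present → D-3 forms (Rx 6). D-3 and E-2 present → X-9 forms (Rx 1). X-9 and D-3 present → S-12 forms (Rx 8). D-3 and X-9 present → T-26 forms (Rx 4). T-26 and S-12 present → K-20 forms (Rx 5). [7 rule applications]
C-24 needs fewer.

C-24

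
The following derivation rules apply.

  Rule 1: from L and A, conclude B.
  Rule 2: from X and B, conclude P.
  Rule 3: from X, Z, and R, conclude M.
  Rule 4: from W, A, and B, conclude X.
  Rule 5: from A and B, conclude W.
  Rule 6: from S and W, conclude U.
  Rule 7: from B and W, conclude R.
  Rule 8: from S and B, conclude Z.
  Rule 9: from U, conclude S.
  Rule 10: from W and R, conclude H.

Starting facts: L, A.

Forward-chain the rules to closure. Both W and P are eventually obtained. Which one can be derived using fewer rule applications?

W: L and A hold, so B follows (Rule 1). A and B hold, so W follows (Rule 5). [2 rule applications]
P: L and A hold, so B follows (Rule 1). From A and B, Rule 5 gives W. W, A, and B hold, so X follows (Rule 4). From X and B, Rule 2 gives P. [4 rule applications]
W needs fewer.

W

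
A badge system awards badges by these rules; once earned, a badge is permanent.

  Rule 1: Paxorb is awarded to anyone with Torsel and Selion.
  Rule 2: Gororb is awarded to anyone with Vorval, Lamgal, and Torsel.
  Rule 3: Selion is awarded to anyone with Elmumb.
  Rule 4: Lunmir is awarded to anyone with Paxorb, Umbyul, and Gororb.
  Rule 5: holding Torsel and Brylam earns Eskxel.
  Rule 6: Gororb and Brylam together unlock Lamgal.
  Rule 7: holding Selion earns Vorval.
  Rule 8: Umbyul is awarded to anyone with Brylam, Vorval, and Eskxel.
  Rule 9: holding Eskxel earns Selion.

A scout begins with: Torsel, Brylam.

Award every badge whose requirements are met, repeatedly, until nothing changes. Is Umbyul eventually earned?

With Torsel and Brylam, Eskxel is earned (Rule 5).
With Eskxel, Selion is earned (Rule 9).
With Selion, Vorval is earned (Rule 7).
With Brylam, Vorval, and Eskxel, Umbyul is earned (Rule 8).

Yes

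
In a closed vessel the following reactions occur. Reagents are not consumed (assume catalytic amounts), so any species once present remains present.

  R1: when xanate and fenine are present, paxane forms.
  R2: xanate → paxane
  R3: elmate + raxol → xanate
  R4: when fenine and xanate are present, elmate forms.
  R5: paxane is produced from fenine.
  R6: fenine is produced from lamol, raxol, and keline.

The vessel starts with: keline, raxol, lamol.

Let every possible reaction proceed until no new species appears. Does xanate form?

No

xanate would need elmate and raxol (R3), but elmate never forms.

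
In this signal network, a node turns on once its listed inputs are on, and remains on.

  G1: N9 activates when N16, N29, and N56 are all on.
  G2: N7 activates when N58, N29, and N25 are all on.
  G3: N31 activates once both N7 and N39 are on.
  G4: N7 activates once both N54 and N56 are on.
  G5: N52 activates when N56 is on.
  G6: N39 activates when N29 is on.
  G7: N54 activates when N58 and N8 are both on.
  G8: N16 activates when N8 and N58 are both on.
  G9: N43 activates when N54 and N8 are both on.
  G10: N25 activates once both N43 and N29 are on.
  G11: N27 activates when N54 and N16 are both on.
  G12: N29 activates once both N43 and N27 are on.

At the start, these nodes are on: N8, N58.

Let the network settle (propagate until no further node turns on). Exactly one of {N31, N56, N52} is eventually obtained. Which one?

N31

N58 and N8 are on, so N54 activates (G7).
G8: N8 and N58 on → N16 on.
G9: N54 and N8 on → N43 on.
G11: N54 and N16 on → N27 on.
G12: N43 and N27 on → N29 on.
G6: N29 on → N39 on.
G10: N43 and N29 on → N25 on.
N58, N29, and N25 are on, so N7 activates (G2).
N7 and N39 are on, so N31 activates (G3).
No rule produces N56, and it is not given. N52 would need N56 (G5), but N56 never turns on.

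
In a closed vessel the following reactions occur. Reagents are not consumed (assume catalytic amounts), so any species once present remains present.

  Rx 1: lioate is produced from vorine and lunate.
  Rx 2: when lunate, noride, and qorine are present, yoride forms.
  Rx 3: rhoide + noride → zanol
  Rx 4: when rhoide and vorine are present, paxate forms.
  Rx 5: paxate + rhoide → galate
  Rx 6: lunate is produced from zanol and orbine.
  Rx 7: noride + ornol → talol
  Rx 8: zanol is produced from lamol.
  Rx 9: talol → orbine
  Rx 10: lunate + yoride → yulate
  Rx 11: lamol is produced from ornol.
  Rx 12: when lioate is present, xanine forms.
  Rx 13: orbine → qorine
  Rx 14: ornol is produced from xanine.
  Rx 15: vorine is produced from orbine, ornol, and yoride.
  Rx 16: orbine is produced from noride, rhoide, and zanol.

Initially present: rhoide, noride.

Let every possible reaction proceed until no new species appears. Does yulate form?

rhoide and noride present → zanol forms (Rx 3).
noride, rhoide, and zanol present → orbine forms (Rx 16).
zanol and orbine present → lunate forms (Rx 6).
orbine present → qorine forms (Rx 13).
lunate, noride, and qorine present → yoride forms (Rx 2).
lunate and yoride present → yulate forms (Rx 10).

Yes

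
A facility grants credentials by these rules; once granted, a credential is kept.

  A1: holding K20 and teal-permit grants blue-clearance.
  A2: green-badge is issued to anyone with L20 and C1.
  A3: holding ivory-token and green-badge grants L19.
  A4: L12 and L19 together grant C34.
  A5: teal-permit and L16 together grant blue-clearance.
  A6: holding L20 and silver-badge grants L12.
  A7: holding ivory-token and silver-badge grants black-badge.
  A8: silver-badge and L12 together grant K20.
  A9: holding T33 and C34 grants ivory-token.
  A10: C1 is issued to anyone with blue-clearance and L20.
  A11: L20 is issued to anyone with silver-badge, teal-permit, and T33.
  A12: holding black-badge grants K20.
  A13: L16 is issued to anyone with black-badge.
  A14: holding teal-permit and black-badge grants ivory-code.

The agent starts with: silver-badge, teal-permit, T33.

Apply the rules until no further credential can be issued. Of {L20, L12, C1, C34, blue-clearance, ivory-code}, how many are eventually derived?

Holding silver-badge, teal-permit, and T33 grants L20 (A11).
Holding L20 and silver-badge grants L12 (A6).
Holding silver-badge and L12 grants K20 (A8).
Holding K20 and teal-permit grants blue-clearance (A1).
Holding blue-clearance and L20 grants C1 (A10).
L20: reached.
L12: reached.
C1: reached.
C34 would need L12 and L19 (A4), but L19 is never granted.
blue-clearance: reached.
ivory-code would need teal-permit and black-badge (A14), but black-badge is never granted.
Reached: L20, L12, C1, and blue-clearance — 4 of the 6.

4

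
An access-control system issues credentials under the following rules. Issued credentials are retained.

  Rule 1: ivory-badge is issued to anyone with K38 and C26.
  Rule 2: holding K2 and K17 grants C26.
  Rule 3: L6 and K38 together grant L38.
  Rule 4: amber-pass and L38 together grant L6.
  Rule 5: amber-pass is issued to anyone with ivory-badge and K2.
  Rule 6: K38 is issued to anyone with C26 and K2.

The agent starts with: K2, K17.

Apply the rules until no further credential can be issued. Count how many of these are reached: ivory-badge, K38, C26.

3

Holding K2 and K17 grants C26 (Rule 2).
Holding C26 and K2 grants K38 (Rule 6).
Holding K38 and C26 grants ivory-badge (Rule 1).
ivory-badge: reached.
K38: reached.
C26: reached.
All 3 are reached.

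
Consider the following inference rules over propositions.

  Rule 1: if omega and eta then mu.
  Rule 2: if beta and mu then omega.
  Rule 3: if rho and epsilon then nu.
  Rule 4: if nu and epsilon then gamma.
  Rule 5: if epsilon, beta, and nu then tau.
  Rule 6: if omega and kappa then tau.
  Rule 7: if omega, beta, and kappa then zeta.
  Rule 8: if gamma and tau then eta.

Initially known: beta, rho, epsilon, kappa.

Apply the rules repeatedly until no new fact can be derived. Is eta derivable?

rho and epsilon hold, so nu follows (Rule 3).
epsilon, beta, and nu hold, so tau follows (Rule 5).
nu and epsilon hold, so gamma follows (Rule 4).
gamma and tau hold, so eta follows (Rule 8).

Yes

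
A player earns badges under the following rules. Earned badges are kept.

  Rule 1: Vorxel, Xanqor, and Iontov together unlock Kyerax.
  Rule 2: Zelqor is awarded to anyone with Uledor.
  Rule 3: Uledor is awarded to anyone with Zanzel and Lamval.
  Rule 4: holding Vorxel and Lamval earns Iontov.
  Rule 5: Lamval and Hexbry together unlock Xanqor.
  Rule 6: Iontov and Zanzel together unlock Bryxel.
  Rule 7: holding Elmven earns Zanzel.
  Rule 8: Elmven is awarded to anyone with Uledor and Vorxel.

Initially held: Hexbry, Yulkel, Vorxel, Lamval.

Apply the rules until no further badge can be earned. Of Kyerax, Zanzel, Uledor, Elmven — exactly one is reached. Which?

With Vorxel and Lamval, Iontov is earned (Rule 4).
With Lamval and Hexbry, Xanqor is earned (Rule 5).
With Vorxel, Xanqor, and Iontov, Kyerax is earned (Rule 1).
Zanzel would need Elmven (Rule 7), but Elmven is never earned. Uledor would need Zanzel and Lamval (Rule 3), but Zanzel is never earned. Elmven would need Uledor and Vorxel (Rule 8), but Uledor is never earned.

Kyerax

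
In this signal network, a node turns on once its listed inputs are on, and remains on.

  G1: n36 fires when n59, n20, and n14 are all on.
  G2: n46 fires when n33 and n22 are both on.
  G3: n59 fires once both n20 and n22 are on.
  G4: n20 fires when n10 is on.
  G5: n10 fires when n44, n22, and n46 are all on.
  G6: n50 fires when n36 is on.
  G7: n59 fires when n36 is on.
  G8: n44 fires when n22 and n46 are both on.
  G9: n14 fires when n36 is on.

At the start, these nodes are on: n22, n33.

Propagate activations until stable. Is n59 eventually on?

Yes

n33 and n22 are on, so n46 fires (G2).
G8: n22 and n46 on → n44 on.
n44, n22, and n46 are on, so n10 fires (G5).
G4: n10 on → n20 on.
n20 and n22 are on, so n59 fires (G3).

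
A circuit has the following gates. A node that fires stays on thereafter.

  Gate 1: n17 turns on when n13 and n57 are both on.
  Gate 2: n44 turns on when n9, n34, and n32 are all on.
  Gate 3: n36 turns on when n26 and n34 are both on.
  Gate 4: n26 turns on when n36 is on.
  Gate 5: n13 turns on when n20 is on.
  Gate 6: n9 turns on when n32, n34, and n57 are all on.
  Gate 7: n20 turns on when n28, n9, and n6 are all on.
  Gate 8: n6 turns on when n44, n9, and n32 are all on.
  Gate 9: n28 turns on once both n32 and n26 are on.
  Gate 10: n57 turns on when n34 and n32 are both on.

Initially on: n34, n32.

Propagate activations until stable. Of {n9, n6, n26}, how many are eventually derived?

2

n34 and n32 are on, so n57 turns on (Gate 10).
n32, n34, and n57 are on, so n9 turns on (Gate 6).
n9, n34, and n32 are on, so n44 turns on (Gate 2).
Gate 8: n44, n9, and n32 on → n6 on.
n9: reached.
n6: reached.
n26 would need n36 (Gate 4), but n36 never turns on.
Reached: n9 and n6 — 2 of the 3.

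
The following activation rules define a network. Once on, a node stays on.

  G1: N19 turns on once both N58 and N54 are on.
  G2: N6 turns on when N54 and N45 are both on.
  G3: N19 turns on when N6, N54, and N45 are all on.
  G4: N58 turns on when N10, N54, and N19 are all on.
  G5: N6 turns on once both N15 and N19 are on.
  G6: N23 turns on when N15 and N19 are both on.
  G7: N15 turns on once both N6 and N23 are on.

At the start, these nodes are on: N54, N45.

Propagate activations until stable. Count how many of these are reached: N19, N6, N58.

G2: N54 and N45 on → N6 on.
N6, N54, and N45 are on, so N19 turns on (G3).
N19: reached.
N6: reached.
N58 would need N10, N54, and N19 (G4), but N10 never turns on.
Reached: N19 and N6 — 2 of the 3.

2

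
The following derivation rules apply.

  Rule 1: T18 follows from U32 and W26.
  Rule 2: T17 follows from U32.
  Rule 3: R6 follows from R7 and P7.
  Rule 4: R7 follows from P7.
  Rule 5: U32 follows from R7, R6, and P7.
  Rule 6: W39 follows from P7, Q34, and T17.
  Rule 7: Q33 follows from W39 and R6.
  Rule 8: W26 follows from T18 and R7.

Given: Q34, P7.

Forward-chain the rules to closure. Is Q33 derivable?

P7 holds, so R7 follows (Rule 4).
R7 and P7 hold, so R6 follows (Rule 3).
From R7, R6, and P7, Rule 5 gives U32.
U32 holds, so T17 follows (Rule 2).
From P7, Q34, and T17, Rule 6 gives W39.
From W39 and R6, Rule 7 gives Q33.

Yes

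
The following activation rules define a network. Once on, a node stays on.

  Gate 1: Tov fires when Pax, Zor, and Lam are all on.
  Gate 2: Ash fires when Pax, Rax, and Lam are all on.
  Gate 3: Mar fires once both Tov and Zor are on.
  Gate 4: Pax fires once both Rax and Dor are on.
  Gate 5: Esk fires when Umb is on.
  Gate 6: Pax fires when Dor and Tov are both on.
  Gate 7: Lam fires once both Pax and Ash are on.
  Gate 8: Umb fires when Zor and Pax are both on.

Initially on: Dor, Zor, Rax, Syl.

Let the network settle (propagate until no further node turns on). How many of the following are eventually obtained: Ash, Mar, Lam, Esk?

1

Gate 4: Rax and Dor on → Pax on.
Zor and Pax are on, so Umb fires (Gate 8).
Umb is on, so Esk fires (Gate 5).
Ash would need Pax, Rax, and Lam (Gate 2), but Lam never turns on.
Mar would need Tov and Zor (Gate 3), but Tov never turns on.
Lam would need Pax and Ash (Gate 7), but Ash never turns on.
Esk: reached.
Reached: Esk — 1 of the 4.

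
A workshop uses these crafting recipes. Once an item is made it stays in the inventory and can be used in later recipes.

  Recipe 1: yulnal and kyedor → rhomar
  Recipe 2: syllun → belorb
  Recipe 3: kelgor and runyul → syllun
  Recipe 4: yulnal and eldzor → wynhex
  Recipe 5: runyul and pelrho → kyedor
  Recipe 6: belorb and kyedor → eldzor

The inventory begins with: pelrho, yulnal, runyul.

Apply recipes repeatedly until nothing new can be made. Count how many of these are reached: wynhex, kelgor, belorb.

0

wynhex would need yulnal and eldzor (Recipe 4), but eldzor is never obtained.
No rule produces kelgor, and it is not given.
belorb would need syllun (Recipe 2), but syllun is never obtained.
None of the 3 are reached.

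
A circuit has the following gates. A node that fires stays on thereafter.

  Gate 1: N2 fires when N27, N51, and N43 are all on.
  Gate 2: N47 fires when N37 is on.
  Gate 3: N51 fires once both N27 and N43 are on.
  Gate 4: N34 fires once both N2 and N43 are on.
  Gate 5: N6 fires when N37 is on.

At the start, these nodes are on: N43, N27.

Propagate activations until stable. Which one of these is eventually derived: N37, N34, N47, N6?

N34

Gate 3: N27 and N43 on → N51 on.
N27, N51, and N43 are on, so N2 fires (Gate 1).
Gate 4: N2 and N43 on → N34 on.
No rule produces N37, and it is not given. N6 would need N37 (Gate 5), but N37 never turns on. N47 would need N37 (Gate 2), but N37 never turns on.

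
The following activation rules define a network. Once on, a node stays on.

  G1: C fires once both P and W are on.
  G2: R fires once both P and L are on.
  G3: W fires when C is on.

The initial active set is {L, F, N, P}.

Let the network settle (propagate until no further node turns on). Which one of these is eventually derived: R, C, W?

G2: P and L on → R on.
C would need P and W (G1), but W never turns on. W would need C (G3), but C never turns on.

R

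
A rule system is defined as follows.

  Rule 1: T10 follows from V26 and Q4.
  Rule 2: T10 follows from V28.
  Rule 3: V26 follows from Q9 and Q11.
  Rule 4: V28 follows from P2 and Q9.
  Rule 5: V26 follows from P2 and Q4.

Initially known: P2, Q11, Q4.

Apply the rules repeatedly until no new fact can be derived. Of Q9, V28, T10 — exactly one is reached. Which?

From P2 and Q4, Rule 5 gives V26.
From V26 and Q4, Rule 1 gives T10.
No rule produces Q9, and it is not given. V28 would need P2 and Q9 (Rule 4), but Q9 is never established.

T10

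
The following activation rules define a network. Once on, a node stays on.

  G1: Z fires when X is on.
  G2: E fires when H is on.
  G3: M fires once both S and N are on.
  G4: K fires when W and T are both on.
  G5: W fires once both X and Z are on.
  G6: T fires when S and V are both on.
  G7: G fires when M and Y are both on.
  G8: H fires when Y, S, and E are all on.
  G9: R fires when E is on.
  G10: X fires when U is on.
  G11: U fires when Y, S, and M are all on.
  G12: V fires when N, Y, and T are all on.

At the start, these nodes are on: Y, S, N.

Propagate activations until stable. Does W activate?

Yes

S and N are on, so M fires (G3).
Y, S, and M are on, so U fires (G11).
U is on, so X fires (G10).
X is on, so Z fires (G1).
G5: X and Z on → W on.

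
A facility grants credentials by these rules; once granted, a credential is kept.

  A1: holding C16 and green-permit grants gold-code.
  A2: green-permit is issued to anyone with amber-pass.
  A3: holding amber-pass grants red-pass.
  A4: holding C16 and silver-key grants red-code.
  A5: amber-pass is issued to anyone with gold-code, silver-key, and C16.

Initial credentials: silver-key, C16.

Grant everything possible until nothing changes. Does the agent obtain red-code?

Holding C16 and silver-key grants red-code (A4).

Yes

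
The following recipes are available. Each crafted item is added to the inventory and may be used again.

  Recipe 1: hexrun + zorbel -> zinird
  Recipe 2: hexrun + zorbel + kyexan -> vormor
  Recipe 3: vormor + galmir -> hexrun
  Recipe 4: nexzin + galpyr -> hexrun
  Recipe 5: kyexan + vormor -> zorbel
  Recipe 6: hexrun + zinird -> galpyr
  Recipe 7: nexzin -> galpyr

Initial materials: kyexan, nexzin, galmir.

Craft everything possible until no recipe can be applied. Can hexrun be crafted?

Yes

nexzin -> galpyr (Recipe 7).
nexzin + galpyr -> hexrun (Recipe 4).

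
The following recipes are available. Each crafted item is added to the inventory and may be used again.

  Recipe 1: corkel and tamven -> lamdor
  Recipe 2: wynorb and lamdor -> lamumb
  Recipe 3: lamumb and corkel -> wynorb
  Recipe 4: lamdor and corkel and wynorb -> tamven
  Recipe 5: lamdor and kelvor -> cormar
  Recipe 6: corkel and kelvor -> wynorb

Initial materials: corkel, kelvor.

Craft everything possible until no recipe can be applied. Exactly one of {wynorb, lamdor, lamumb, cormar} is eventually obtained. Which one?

corkel and kelvor -> wynorb (Recipe 6).
lamumb would need wynorb and lamdor (Recipe 2), but lamdor is never obtained. lamdor would need corkel and tamven (Recipe 1), but tamven is never obtained. cormar would need lamdor and kelvor (Recipe 5), but lamdor is never obtained.

wynorb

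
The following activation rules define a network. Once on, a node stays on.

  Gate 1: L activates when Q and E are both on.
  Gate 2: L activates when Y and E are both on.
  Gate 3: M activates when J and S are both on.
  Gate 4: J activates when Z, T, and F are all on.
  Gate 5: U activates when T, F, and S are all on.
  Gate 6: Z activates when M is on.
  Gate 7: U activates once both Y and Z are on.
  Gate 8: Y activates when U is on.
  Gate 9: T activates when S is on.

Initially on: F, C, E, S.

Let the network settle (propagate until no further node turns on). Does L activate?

Yes

S is on, so T activates (Gate 9).
Gate 5: T, F, and S on → U on.
Gate 8: U on → Y on.
Gate 2: Y and E on → L on.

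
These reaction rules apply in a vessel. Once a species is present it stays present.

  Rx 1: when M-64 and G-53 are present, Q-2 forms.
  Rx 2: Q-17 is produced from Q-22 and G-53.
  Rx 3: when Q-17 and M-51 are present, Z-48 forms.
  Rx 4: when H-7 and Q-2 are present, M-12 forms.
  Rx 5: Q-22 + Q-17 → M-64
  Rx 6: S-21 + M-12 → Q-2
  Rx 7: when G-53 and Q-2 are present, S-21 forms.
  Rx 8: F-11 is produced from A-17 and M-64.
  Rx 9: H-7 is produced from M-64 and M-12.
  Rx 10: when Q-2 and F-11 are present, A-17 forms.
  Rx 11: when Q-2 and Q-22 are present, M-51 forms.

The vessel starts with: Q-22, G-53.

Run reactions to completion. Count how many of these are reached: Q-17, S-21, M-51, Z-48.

4

Q-22 and G-53 present → Q-17 forms (Rx 2).
Q-22 and Q-17 present → M-64 forms (Rx 5).
M-64 and G-53 present → Q-2 forms (Rx 1).
G-53 and Q-2 present → S-21 forms (Rx 7).
Q-2 and Q-22 present → M-51 forms (Rx 11).
Q-17 and M-51 present → Z-48 forms (Rx 3).
Q-17: reached.
S-21: reached.
M-51: reached.
Z-48: reached.
All 4 are reached.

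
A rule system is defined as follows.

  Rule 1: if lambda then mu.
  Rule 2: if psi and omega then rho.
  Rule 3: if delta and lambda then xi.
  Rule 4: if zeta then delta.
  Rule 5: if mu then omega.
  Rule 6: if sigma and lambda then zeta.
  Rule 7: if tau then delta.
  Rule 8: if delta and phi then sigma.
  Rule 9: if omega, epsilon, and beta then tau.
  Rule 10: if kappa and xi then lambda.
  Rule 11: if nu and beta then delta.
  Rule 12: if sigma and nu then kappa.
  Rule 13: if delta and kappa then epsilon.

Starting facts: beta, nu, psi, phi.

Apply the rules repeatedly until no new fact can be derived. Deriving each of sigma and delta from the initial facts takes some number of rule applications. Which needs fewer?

delta: nu and beta hold, so delta follows (Rule 11). [1 rule application]
sigma: From nu and beta, Rule 11 gives delta. From delta and phi, Rule 8 gives sigma. [2 rule applications]
delta needs fewer.

delta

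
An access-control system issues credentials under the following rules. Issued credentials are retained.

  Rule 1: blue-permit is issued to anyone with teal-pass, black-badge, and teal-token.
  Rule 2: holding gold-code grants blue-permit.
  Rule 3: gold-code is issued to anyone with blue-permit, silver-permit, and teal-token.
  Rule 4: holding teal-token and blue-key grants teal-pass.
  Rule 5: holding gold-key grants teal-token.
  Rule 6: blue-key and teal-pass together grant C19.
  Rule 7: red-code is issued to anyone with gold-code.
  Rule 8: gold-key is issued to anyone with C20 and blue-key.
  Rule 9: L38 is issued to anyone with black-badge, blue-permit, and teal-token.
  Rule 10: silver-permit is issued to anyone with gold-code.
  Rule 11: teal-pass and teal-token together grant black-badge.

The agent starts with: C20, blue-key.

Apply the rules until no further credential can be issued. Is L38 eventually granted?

Yes

Holding C20 and blue-key grants gold-key (Rule 8).
Holding gold-key grants teal-token (Rule 5).
Holding teal-token and blue-key grants teal-pass (Rule 4).
Holding teal-pass and teal-token grants black-badge (Rule 11).
Holding teal-pass, black-badge, and teal-token grants blue-permit (Rule 1).
Holding black-badge, blue-permit, and teal-token grants L38 (Rule 9).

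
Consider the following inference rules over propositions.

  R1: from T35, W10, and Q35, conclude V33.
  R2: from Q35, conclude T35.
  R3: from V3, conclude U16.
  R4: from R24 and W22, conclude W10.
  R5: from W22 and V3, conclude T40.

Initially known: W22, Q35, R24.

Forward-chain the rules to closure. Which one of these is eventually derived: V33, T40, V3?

R24 and W22 hold, so W10 follows (R4).
From Q35, R2 gives T35.
T35, W10, and Q35 hold, so V33 follows (R1).
T40 would need W22 and V3 (R5), but V3 is never established. No rule produces V3, and it is not given.

V33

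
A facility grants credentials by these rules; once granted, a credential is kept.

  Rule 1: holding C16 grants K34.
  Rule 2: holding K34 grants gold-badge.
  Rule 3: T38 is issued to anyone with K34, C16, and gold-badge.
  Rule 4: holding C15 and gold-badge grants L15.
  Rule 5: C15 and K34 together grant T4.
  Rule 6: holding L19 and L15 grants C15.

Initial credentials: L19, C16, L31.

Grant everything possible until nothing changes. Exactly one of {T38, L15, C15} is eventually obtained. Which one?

T38

Holding C16 grants K34 (Rule 1).
Holding K34 grants gold-badge (Rule 2).
Holding K34, C16, and gold-badge grants T38 (Rule 3).
L15 would need C15 and gold-badge (Rule 4), but C15 is never granted. C15 would need L19 and L15 (Rule 6), but L15 is never granted.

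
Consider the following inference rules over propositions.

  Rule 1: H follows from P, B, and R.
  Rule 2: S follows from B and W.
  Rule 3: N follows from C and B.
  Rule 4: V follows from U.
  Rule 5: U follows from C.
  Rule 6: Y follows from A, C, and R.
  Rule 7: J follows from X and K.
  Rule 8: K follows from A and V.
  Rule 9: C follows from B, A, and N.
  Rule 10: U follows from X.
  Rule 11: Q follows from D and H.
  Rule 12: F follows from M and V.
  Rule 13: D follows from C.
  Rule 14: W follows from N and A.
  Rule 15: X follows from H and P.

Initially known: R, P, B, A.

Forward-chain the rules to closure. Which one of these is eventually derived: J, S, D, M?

J

From P, B, and R, Rule 1 gives H.
H and P hold, so X follows (Rule 15).
From X, Rule 10 gives U.
U holds, so V follows (Rule 4).
From A and V, Rule 8 gives K.
From X and K, Rule 7 gives J.
No rule produces M, and it is not given. D would need C (Rule 13), but C is never established. S would need B and W (Rule 2), but W is never established.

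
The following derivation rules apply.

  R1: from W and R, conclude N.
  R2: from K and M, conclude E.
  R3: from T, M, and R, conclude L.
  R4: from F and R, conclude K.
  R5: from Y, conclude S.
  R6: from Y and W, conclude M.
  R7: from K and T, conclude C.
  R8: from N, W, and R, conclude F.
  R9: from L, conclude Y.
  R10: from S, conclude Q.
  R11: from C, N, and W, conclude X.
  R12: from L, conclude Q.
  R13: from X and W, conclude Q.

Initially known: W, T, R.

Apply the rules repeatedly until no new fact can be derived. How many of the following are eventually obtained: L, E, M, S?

L would need T, M, and R (R3), but M is never established.
E would need K and M (R2), but M is never established.
M would need Y and W (R6), but Y is never established.
S would need Y (R5), but Y is never established.
None of the 4 are reached.

0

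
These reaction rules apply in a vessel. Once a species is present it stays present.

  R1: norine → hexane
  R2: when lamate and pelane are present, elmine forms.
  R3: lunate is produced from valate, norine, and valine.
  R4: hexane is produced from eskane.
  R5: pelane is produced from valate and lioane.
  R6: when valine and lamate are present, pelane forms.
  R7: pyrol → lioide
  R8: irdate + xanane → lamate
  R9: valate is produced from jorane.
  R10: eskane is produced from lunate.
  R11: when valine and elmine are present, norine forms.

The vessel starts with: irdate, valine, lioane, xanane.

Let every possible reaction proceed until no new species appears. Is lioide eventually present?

No

lioide would need pyrol (R7), but pyrol never forms.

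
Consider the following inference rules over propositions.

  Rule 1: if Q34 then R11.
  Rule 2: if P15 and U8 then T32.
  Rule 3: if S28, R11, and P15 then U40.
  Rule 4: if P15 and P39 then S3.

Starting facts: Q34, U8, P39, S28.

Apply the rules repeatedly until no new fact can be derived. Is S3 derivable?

S3 would need P15 and P39 (Rule 4), but P15 is never established.

No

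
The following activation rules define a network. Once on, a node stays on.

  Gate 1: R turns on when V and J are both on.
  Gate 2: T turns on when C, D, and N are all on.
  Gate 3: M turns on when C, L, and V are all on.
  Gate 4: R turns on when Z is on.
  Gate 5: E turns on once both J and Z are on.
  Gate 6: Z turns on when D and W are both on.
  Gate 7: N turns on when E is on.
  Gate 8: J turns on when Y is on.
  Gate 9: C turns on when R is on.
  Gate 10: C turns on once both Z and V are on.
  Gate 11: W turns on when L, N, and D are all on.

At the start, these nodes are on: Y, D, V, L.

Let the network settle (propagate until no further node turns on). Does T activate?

T would need C, D, and N (Gate 2), but N never turns on.

No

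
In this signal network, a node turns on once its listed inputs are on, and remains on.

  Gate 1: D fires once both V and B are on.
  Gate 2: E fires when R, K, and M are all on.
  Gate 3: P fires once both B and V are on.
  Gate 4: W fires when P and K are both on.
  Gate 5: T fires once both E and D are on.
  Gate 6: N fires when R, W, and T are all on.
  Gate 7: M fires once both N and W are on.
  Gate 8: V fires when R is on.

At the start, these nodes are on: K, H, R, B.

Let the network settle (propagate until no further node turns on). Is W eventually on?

R is on, so V fires (Gate 8).
B and V are on, so P fires (Gate 3).
P and K are on, so W fires (Gate 4).

Yes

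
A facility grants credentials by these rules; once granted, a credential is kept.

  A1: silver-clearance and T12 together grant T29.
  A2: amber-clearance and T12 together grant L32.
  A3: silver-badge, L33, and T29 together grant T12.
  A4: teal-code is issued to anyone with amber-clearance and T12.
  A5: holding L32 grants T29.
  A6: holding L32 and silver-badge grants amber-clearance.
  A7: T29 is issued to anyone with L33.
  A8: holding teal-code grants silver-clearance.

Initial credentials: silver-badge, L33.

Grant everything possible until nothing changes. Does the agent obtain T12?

Yes

Holding L33 grants T29 (A7).
Holding silver-badge, L33, and T29 grants T12 (A3).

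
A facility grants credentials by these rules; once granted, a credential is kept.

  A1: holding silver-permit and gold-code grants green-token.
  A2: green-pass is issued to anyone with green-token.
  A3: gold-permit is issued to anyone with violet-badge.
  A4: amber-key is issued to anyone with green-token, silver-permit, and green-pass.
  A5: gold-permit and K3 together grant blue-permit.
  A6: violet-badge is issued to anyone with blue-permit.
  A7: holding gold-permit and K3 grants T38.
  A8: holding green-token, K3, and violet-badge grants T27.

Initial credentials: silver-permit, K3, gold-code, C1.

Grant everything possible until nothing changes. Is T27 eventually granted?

T27 would need green-token, K3, and violet-badge (A8), but violet-badge is never granted.

No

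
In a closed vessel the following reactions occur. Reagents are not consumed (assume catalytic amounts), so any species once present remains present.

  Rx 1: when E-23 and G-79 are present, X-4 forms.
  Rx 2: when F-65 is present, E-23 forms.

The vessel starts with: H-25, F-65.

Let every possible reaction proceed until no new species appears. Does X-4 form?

No

X-4 would need E-23 and G-79 (Rx 1), but G-79 never forms.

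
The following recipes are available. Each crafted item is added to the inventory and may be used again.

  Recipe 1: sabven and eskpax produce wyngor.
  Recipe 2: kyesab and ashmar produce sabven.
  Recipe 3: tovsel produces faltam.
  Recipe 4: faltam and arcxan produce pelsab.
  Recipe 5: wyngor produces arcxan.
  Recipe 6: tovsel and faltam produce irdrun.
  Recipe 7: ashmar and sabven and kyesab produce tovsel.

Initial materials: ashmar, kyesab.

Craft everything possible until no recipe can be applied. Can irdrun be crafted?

kyesab and ashmar → sabven (Recipe 2).
ashmar and sabven and kyesab → tovsel (Recipe 7).
tovsel → faltam (Recipe 3).
tovsel and faltam → irdrun (Recipe 6).

Yes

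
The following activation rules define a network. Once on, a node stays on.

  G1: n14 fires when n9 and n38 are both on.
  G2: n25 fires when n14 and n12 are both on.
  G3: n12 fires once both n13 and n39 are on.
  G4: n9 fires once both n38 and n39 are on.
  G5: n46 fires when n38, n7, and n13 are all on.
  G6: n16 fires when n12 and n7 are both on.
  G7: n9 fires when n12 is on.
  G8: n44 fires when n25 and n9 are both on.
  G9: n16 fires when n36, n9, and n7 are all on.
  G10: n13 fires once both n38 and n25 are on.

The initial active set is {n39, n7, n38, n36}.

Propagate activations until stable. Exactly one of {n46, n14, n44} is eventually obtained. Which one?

G4: n38 and n39 on → n9 on.
G1: n9 and n38 on → n14 on.
n46 would need n38, n7, and n13 (G5), but n13 never turns on. n44 would need n25 and n9 (G8), but n25 never turns on.

n14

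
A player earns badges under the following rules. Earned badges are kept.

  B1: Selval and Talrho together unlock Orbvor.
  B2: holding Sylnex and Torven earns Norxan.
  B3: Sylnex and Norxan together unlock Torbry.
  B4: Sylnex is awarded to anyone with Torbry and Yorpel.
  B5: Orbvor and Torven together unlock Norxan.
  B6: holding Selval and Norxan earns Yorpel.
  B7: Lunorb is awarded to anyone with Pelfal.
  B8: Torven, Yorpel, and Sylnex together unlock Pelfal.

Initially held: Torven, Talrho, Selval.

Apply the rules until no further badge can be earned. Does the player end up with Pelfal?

Pelfal would need Torven, Yorpel, and Sylnex (B8), but Sylnex is never earned.

No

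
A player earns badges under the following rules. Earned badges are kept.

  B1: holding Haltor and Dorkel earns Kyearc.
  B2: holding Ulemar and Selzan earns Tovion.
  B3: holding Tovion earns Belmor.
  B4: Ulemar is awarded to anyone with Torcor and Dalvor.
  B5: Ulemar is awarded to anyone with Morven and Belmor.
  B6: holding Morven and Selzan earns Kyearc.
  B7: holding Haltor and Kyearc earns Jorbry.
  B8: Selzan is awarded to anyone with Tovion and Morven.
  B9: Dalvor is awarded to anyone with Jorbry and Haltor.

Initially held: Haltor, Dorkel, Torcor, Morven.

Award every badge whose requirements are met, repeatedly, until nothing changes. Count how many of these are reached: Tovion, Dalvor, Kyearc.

With Haltor and Dorkel, Kyearc is earned (B1).
With Haltor and Kyearc, Jorbry is earned (B7).
With Jorbry and Haltor, Dalvor is earned (B9).
Tovion would need Ulemar and Selzan (B2), but Selzan is never earned.
Dalvor: reached.
Kyearc: reached.
Reached: Dalvor and Kyearc — 2 of the 3.

2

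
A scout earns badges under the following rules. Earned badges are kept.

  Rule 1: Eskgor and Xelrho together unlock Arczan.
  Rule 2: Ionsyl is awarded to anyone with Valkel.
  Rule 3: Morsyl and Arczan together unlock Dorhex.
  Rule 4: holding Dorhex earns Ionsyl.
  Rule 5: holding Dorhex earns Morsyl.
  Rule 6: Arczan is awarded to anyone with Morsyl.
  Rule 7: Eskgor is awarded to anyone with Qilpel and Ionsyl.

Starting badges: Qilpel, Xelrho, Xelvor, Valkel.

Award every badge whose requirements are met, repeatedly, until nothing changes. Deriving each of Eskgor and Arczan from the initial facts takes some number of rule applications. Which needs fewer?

Eskgor: With Valkel, Ionsyl is earned (Rule 2). With Qilpel and Ionsyl, Eskgor is earned (Rule 7). [2 rule applications]
Arczan: With Valkel, Ionsyl is earned (Rule 2). With Qilpel and Ionsyl, Eskgor is earned (Rule 7). With Eskgor and Xelrho, Arczan is earned (Rule 1). [3 rule applications]
Eskgor needs fewer.

Eskgor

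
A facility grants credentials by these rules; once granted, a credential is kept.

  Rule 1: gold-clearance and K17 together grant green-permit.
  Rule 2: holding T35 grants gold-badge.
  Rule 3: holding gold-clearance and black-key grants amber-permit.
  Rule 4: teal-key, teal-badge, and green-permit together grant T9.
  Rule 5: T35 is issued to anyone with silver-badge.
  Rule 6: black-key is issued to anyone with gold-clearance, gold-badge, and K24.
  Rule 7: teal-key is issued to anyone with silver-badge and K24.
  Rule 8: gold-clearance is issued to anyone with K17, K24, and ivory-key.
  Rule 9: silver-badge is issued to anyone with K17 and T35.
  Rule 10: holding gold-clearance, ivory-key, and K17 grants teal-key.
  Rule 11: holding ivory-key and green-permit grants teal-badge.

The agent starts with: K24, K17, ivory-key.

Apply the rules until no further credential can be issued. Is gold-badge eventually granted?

No

gold-badge would need T35 (Rule 2), but T35 is never granted.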